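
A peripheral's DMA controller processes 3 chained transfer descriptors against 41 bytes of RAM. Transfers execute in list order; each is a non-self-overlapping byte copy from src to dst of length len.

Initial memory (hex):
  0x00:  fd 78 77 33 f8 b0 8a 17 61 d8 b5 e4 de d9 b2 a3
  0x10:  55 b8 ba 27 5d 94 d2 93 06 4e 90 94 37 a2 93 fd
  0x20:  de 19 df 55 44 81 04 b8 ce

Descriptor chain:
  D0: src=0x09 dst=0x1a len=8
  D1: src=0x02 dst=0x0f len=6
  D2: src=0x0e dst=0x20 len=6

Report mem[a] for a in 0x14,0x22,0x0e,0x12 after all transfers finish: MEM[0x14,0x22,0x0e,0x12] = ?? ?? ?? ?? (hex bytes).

MEM[0x14,0x22,0x0e,0x12] = 17 33 b2 b0

#0 dst[0x1a+8] := {0xd8,0xb5,0xe4,0xde,0xd9,0xb2,0xa3,0x55}
#1 dst[0x0f+6] := {0x77,0x33,0xf8,0xb0,0x8a,0x17}
#2 dst[0x20+6] := {0xb2,0x77,0x33,0xf8,0xb0,0x8a}
query mem[0x14]=0x17, mem[0x22]=0x33, mem[0x0e]=0xb2, mem[0x12]=0xb0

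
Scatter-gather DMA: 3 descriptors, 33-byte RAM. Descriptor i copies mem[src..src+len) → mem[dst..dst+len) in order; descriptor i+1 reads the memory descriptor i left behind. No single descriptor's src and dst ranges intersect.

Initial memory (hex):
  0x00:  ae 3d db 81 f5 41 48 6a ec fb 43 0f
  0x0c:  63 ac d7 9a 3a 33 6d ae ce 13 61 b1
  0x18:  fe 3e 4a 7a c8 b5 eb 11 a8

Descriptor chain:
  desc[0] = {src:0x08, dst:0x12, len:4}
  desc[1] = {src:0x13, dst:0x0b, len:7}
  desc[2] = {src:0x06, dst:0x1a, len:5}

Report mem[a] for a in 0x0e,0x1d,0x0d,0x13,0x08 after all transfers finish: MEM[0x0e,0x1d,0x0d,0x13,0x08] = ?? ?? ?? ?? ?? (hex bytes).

MEM[0x0e,0x1d,0x0d,0x13,0x08] = 61 fb 0f fb ec

#0 dst[0x12+4] := {0xec,0xfb,0x43,0x0f}
#1 dst[0x0b+7] := {0xfb,0x43,0x0f,0x61,0xb1,0xfe,0x3e}
#2 dst[0x1a+5] := {0x48,0x6a,0xec,0xfb,0x43}
query mem[0x0e]=0x61, mem[0x1d]=0xfb, mem[0x0d]=0x0f, mem[0x13]=0xfb, mem[0x08]=0xec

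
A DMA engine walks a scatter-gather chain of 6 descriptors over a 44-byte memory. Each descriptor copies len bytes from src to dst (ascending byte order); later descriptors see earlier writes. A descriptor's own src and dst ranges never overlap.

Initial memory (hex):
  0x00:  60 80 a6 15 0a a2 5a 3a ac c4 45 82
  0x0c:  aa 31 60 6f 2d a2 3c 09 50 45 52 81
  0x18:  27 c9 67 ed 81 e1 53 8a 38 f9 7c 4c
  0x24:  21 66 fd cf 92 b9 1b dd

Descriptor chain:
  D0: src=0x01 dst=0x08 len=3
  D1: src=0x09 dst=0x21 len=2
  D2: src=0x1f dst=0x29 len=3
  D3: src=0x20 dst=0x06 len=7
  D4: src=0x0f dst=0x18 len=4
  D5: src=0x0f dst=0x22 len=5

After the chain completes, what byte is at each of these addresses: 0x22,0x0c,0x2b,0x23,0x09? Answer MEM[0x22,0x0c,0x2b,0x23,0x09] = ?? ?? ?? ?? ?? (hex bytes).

D0: mem[0x08..0x0a] <- [80 a6 15]
D1: mem[0x21..0x22] <- [a6 15]
D2: mem[0x29..0x2b] <- [8a 38 a6]
D3: mem[0x06..0x0c] <- [38 a6 15 4c 21 66 fd]
D4: mem[0x18..0x1b] <- [6f 2d a2 3c]
D5: mem[0x22..0x26] <- [6f 2d a2 3c 09]
query mem[0x22]=0x6f, mem[0x0c]=0xfd, mem[0x2b]=0xa6, mem[0x23]=0x2d, mem[0x09]=0x4c

MEM[0x22,0x0c,0x2b,0x23,0x09] = 6f fd a6 2d 4c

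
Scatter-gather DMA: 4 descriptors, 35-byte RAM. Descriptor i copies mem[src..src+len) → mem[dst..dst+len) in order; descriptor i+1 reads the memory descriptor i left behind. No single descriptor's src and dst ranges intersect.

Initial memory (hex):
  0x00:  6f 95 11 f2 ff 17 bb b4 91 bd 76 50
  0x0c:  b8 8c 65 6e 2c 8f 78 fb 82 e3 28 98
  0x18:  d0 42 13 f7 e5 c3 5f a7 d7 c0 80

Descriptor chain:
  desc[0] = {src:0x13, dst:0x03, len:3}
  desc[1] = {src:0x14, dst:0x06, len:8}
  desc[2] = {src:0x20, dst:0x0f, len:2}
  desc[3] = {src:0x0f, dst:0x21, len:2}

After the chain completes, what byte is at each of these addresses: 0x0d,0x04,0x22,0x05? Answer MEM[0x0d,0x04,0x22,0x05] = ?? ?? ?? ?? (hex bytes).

[0] 0x13->0x03 len=3 : fb 82 e3
[1] 0x14->0x06 len=8 : 82 e3 28 98 d0 42 13 f7
[2] 0x20->0x0f len=2 : d7 c0
[3] 0x0f->0x21 len=2 : d7 c0
query mem[0x0d]=0xf7, mem[0x04]=0x82, mem[0x22]=0xc0, mem[0x05]=0xe3

MEM[0x0d,0x04,0x22,0x05] = f7 82 c0 e3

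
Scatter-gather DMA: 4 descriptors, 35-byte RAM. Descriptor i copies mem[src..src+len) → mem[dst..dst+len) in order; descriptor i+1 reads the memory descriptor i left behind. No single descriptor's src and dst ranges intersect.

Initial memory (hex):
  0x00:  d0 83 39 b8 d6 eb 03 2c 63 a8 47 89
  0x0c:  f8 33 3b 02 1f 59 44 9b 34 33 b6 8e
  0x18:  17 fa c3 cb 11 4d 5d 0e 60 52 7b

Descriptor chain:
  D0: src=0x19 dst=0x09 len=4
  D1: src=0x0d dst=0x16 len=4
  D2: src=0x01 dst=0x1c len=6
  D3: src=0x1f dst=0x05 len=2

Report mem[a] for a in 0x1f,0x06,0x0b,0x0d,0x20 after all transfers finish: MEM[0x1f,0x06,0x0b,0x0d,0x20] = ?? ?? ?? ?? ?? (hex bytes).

MEM[0x1f,0x06,0x0b,0x0d,0x20] = d6 eb cb 33 eb

  after D0: wrote 4B at 0x09 = fac3cb11
  after D1: wrote 4B at 0x16 = 333b021f
  after D2: wrote 6B at 0x1c = 8339b8d6eb03
  after D3: wrote 2B at 0x05 = d6eb
query mem[0x1f]=0xd6, mem[0x06]=0xeb, mem[0x0b]=0xcb, mem[0x0d]=0x33, mem[0x20]=0xeb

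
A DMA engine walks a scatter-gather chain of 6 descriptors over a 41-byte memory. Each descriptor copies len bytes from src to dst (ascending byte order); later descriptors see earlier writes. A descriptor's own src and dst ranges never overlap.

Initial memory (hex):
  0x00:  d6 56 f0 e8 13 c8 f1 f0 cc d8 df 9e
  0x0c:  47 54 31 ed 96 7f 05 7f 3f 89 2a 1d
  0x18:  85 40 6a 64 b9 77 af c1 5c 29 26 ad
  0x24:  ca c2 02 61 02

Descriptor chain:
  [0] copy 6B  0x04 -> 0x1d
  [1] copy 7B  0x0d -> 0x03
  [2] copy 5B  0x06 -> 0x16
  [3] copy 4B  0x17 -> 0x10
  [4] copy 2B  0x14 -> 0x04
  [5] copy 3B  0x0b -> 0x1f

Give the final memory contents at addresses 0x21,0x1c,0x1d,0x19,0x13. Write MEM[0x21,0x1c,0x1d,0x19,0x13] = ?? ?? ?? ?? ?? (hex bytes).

MEM[0x21,0x1c,0x1d,0x19,0x13] = 54 b9 13 7f df

  after D0: wrote 6B at 0x1d = 13c8f1f0ccd8
  after D1: wrote 7B at 0x03 = 5431ed967f057f
  after D2: wrote 5B at 0x16 = 967f057fdf
  after D3: wrote 4B at 0x10 = 7f057fdf
  after D4: wrote 2B at 0x04 = 3f89
  after D5: wrote 3B at 0x1f = 9e4754
query mem[0x21]=0x54, mem[0x1c]=0xb9, mem[0x1d]=0x13, mem[0x19]=0x7f, mem[0x13]=0xdf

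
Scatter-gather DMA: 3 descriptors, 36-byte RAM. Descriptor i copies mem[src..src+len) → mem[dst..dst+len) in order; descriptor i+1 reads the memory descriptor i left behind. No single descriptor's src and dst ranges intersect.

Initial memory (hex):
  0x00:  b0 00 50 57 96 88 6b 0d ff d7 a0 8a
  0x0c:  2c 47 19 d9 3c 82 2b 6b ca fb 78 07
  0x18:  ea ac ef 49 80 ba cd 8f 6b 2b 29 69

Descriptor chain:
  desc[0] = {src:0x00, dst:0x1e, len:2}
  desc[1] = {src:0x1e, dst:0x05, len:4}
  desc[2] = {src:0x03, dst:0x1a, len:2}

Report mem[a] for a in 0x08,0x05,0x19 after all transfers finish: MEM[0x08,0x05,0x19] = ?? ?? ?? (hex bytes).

#0 dst[0x1e+2] := {0xb0,0x00}
#1 dst[0x05+4] := {0xb0,0x00,0x6b,0x2b}
#2 dst[0x1a+2] := {0x57,0x96}
query mem[0x08]=0x2b, mem[0x05]=0xb0, mem[0x19]=0xac

MEM[0x08,0x05,0x19] = 2b b0 ac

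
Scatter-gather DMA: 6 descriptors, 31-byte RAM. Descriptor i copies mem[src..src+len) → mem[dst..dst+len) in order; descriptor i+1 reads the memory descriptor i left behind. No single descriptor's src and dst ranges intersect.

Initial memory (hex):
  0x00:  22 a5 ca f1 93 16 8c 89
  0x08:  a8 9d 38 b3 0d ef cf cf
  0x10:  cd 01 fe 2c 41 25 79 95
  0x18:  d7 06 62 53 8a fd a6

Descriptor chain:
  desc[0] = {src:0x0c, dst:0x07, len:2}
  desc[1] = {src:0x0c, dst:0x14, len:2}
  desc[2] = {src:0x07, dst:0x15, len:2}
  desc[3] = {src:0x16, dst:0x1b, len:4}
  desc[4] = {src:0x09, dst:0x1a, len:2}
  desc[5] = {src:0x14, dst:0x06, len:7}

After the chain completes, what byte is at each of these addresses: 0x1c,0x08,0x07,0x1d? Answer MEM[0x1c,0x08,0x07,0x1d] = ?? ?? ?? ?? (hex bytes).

  after D0: wrote 2B at 0x07 = 0def
  after D1: wrote 2B at 0x14 = 0def
  after D2: wrote 2B at 0x15 = 0def
  after D3: wrote 4B at 0x1b = ef95d706
  after D4: wrote 2B at 0x1a = 9d38
  after D5: wrote 7B at 0x06 = 0d0def95d7069d
query mem[0x1c]=0x95, mem[0x08]=0xef, mem[0x07]=0x0d, mem[0x1d]=0xd7

MEM[0x1c,0x08,0x07,0x1d] = 95 ef 0d d7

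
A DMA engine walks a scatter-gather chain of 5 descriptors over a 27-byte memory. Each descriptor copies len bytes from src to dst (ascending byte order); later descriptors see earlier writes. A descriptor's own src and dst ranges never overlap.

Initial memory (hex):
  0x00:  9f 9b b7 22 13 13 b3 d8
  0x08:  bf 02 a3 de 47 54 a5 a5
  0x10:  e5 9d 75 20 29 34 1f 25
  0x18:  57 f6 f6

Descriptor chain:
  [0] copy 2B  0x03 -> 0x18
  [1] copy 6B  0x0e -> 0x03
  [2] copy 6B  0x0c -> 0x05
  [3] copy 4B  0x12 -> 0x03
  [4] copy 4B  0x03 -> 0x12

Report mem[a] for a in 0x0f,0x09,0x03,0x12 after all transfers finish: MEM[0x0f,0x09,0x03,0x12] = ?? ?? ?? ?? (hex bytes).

MEM[0x0f,0x09,0x03,0x12] = a5 e5 75 75

[0] 0x03->0x18 len=2 : 22 13
[1] 0x0e->0x03 len=6 : a5 a5 e5 9d 75 20
[2] 0x0c->0x05 len=6 : 47 54 a5 a5 e5 9d
[3] 0x12->0x03 len=4 : 75 20 29 34
[4] 0x03->0x12 len=4 : 75 20 29 34
query mem[0x0f]=0xa5, mem[0x09]=0xe5, mem[0x03]=0x75, mem[0x12]=0x75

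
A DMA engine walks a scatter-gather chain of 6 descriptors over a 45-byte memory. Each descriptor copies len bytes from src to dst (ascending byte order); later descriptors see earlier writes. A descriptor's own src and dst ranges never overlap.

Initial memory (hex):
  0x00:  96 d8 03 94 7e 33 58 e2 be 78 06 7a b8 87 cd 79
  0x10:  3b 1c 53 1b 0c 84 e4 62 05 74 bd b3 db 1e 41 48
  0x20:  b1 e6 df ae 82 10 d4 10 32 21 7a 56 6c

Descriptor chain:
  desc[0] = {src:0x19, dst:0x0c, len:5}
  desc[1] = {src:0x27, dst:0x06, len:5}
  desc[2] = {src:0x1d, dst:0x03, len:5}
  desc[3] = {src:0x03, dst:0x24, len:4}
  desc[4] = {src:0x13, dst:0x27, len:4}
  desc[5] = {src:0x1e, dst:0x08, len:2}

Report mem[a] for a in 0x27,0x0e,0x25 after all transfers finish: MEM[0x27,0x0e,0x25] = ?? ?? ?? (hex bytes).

MEM[0x27,0x0e,0x25] = 1b b3 41

#0 dst[0x0c+5] := {0x74,0xbd,0xb3,0xdb,0x1e}
#1 dst[0x06+5] := {0x10,0x32,0x21,0x7a,0x56}
#2 dst[0x03+5] := {0x1e,0x41,0x48,0xb1,0xe6}
#3 dst[0x24+4] := {0x1e,0x41,0x48,0xb1}
#4 dst[0x27+4] := {0x1b,0x0c,0x84,0xe4}
#5 dst[0x08+2] := {0x41,0x48}
query mem[0x27]=0x1b, mem[0x0e]=0xb3, mem[0x25]=0x41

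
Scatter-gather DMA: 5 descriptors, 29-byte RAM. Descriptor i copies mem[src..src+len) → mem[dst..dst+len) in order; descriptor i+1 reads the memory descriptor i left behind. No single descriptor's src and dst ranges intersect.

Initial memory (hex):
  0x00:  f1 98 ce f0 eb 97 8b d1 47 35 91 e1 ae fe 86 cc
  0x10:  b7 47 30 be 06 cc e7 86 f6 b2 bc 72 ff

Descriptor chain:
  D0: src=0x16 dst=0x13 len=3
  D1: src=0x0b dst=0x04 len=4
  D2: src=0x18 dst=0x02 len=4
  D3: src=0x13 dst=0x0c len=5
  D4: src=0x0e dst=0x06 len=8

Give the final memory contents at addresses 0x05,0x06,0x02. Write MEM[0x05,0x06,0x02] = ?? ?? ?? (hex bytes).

#0 dst[0x13+3] := {0xe7,0x86,0xf6}
#1 dst[0x04+4] := {0xe1,0xae,0xfe,0x86}
#2 dst[0x02+4] := {0xf6,0xb2,0xbc,0x72}
#3 dst[0x0c+5] := {0xe7,0x86,0xf6,0xe7,0x86}
#4 dst[0x06+8] := {0xf6,0xe7,0x86,0x47,0x30,0xe7,0x86,0xf6}
query mem[0x05]=0x72, mem[0x06]=0xf6, mem[0x02]=0xf6

MEM[0x05,0x06,0x02] = 72 f6 f6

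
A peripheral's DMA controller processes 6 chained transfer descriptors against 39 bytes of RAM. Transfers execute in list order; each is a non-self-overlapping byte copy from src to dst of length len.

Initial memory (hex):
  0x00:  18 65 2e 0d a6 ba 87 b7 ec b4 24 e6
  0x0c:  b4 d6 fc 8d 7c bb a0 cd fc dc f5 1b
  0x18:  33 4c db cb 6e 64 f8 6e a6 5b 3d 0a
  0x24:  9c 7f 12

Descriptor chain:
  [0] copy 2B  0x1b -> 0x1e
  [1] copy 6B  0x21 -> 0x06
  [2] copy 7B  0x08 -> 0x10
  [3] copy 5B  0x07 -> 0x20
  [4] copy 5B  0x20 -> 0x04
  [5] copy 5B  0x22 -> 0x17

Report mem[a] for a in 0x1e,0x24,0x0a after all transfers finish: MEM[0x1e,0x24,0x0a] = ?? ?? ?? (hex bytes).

MEM[0x1e,0x24,0x0a] = cb 12 7f

  after D0: wrote 2B at 0x1e = cb6e
  after D1: wrote 6B at 0x06 = 5b3d0a9c7f12
  after D2: wrote 7B at 0x10 = 0a9c7f12b4d6fc
  after D3: wrote 5B at 0x20 = 3d0a9c7f12
  after D4: wrote 5B at 0x04 = 3d0a9c7f12
  after D5: wrote 5B at 0x17 = 9c7f127f12
query mem[0x1e]=0xcb, mem[0x24]=0x12, mem[0x0a]=0x7f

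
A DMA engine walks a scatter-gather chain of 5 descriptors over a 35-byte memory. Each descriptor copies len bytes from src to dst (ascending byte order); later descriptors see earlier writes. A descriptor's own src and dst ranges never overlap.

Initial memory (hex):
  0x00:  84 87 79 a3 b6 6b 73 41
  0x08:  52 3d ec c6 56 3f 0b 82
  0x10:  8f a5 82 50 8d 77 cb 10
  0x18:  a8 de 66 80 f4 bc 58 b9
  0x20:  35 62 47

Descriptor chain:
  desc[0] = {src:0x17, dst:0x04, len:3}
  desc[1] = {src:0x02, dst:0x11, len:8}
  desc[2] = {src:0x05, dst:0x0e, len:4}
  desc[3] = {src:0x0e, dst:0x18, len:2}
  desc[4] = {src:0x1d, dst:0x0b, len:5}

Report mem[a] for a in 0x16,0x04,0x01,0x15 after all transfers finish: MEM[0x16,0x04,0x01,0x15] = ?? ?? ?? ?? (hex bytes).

MEM[0x16,0x04,0x01,0x15] = 41 10 87 de

#0 dst[0x04+3] := {0x10,0xa8,0xde}
#1 dst[0x11+8] := {0x79,0xa3,0x10,0xa8,0xde,0x41,0x52,0x3d}
#2 dst[0x0e+4] := {0xa8,0xde,0x41,0x52}
#3 dst[0x18+2] := {0xa8,0xde}
#4 dst[0x0b+5] := {0xbc,0x58,0xb9,0x35,0x62}
query mem[0x16]=0x41, mem[0x04]=0x10, mem[0x01]=0x87, mem[0x15]=0xde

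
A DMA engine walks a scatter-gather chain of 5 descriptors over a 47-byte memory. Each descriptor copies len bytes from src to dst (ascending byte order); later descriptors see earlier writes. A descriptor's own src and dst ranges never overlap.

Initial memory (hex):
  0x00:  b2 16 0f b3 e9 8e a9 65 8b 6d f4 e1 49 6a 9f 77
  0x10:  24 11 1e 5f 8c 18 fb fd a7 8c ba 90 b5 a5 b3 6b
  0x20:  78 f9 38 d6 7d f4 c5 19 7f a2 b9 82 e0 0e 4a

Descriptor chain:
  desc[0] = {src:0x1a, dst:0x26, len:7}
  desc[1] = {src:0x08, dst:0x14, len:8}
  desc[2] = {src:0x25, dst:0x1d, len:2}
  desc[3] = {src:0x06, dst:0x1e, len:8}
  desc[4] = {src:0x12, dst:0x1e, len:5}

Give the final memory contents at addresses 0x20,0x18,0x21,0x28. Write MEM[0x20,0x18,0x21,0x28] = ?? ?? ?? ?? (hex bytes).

MEM[0x20,0x18,0x21,0x28] = 8b 49 6d b5

[0] 0x1a->0x26 len=7 : ba 90 b5 a5 b3 6b 78
[1] 0x08->0x14 len=8 : 8b 6d f4 e1 49 6a 9f 77
[2] 0x25->0x1d len=2 : f4 ba
[3] 0x06->0x1e len=8 : a9 65 8b 6d f4 e1 49 6a
[4] 0x12->0x1e len=5 : 1e 5f 8b 6d f4
query mem[0x20]=0x8b, mem[0x18]=0x49, mem[0x21]=0x6d, mem[0x28]=0xb5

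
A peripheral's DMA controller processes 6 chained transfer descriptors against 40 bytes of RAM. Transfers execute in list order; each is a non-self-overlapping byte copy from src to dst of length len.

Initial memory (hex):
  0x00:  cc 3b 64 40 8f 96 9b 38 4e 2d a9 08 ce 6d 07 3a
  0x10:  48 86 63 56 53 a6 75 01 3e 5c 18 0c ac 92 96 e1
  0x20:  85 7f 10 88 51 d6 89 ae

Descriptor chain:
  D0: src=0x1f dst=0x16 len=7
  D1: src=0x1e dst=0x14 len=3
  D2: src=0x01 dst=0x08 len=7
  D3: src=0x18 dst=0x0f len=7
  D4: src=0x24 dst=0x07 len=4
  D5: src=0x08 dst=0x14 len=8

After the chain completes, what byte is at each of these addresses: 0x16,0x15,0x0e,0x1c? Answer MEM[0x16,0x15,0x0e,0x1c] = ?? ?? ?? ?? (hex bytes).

MEM[0x16,0x15,0x0e,0x1c] = ae 89 38 d6

  after D0: wrote 7B at 0x16 = e1857f108851d6
  after D1: wrote 3B at 0x14 = 96e185
  after D2: wrote 7B at 0x08 = 3b64408f969b38
  after D3: wrote 7B at 0x0f = 7f108851d69296
  after D4: wrote 4B at 0x07 = 51d689ae
  after D5: wrote 8B at 0x14 = d689ae8f969b387f
query mem[0x16]=0xae, mem[0x15]=0x89, mem[0x0e]=0x38, mem[0x1c]=0xd6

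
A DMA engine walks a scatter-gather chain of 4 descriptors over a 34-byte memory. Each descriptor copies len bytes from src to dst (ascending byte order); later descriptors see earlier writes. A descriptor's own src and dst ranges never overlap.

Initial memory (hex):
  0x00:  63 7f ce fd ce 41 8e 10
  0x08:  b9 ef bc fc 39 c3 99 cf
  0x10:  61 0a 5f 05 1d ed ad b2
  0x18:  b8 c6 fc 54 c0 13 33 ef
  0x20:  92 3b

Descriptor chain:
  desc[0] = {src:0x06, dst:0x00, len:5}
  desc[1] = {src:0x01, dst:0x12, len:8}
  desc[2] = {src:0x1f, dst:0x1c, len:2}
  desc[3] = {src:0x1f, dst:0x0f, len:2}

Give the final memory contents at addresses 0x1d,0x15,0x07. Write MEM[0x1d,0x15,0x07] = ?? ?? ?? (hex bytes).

MEM[0x1d,0x15,0x07] = 92 bc 10

[0] 0x06->0x00 len=5 : 8e 10 b9 ef bc
[1] 0x01->0x12 len=8 : 10 b9 ef bc 41 8e 10 b9
[2] 0x1f->0x1c len=2 : ef 92
[3] 0x1f->0x0f len=2 : ef 92
query mem[0x1d]=0x92, mem[0x15]=0xbc, mem[0x07]=0x10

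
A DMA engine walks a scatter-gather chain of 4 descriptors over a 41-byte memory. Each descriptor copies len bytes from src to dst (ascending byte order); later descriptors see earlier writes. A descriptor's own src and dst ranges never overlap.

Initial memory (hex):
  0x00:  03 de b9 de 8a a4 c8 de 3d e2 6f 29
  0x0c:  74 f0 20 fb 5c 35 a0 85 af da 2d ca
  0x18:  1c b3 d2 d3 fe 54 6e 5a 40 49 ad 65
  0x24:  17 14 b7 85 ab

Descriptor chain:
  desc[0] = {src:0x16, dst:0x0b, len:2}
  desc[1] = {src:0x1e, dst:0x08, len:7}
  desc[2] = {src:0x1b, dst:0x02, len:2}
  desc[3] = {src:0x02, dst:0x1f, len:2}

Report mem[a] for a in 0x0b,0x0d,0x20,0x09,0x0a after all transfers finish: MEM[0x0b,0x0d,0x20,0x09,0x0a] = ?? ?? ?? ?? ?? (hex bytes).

MEM[0x0b,0x0d,0x20,0x09,0x0a] = 49 65 fe 5a 40

D0: mem[0x0b..0x0c] <- [2d ca]
D1: mem[0x08..0x0e] <- [6e 5a 40 49 ad 65 17]
D2: mem[0x02..0x03] <- [d3 fe]
D3: mem[0x1f..0x20] <- [d3 fe]
query mem[0x0b]=0x49, mem[0x0d]=0x65, mem[0x20]=0xfe, mem[0x09]=0x5a, mem[0x0a]=0x40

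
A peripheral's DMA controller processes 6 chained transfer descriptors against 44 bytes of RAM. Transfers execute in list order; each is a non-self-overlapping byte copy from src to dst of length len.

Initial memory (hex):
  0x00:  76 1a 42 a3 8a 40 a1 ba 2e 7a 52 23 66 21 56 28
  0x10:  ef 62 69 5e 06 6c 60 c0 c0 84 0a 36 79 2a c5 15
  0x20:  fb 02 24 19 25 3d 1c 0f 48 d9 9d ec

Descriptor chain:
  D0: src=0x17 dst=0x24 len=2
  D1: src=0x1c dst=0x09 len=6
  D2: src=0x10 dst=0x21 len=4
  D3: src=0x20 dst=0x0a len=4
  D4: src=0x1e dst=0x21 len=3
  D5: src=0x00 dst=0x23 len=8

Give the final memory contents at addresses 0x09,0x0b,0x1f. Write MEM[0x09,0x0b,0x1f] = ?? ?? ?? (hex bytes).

#0 dst[0x24+2] := {0xc0,0xc0}
#1 dst[0x09+6] := {0x79,0x2a,0xc5,0x15,0xfb,0x02}
#2 dst[0x21+4] := {0xef,0x62,0x69,0x5e}
#3 dst[0x0a+4] := {0xfb,0xef,0x62,0x69}
#4 dst[0x21+3] := {0xc5,0x15,0xfb}
#5 dst[0x23+8] := {0x76,0x1a,0x42,0xa3,0x8a,0x40,0xa1,0xba}
query mem[0x09]=0x79, mem[0x0b]=0xef, mem[0x1f]=0x15

MEM[0x09,0x0b,0x1f] = 79 ef 15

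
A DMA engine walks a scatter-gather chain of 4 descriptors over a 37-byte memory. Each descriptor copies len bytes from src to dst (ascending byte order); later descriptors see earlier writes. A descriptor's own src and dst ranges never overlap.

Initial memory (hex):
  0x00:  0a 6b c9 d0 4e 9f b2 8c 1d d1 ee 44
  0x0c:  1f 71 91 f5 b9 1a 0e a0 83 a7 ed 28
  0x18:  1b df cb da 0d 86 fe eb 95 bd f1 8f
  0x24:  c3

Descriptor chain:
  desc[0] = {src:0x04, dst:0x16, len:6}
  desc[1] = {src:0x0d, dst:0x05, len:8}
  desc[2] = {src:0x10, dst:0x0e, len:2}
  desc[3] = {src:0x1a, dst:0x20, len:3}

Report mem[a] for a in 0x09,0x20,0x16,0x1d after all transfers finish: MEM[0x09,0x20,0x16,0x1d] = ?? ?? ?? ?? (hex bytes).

[0] 0x04->0x16 len=6 : 4e 9f b2 8c 1d d1
[1] 0x0d->0x05 len=8 : 71 91 f5 b9 1a 0e a0 83
[2] 0x10->0x0e len=2 : b9 1a
[3] 0x1a->0x20 len=3 : 1d d1 0d
query mem[0x09]=0x1a, mem[0x20]=0x1d, mem[0x16]=0x4e, mem[0x1d]=0x86

MEM[0x09,0x20,0x16,0x1d] = 1a 1d 4e 86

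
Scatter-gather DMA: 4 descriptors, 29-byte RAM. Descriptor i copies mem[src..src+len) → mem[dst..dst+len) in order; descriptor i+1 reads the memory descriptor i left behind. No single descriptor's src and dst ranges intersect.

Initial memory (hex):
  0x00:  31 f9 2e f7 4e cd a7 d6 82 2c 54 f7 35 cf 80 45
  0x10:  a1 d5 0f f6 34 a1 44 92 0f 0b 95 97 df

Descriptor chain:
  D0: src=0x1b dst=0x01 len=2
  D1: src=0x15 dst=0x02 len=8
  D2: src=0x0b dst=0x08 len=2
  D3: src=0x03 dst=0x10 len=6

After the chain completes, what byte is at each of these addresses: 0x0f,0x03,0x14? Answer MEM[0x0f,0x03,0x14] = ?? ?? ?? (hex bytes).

MEM[0x0f,0x03,0x14] = 45 44 95

D0: mem[0x01..0x02] <- [97 df]
D1: mem[0x02..0x09] <- [a1 44 92 0f 0b 95 97 df]
D2: mem[0x08..0x09] <- [f7 35]
D3: mem[0x10..0x15] <- [44 92 0f 0b 95 f7]
query mem[0x0f]=0x45, mem[0x03]=0x44, mem[0x14]=0x95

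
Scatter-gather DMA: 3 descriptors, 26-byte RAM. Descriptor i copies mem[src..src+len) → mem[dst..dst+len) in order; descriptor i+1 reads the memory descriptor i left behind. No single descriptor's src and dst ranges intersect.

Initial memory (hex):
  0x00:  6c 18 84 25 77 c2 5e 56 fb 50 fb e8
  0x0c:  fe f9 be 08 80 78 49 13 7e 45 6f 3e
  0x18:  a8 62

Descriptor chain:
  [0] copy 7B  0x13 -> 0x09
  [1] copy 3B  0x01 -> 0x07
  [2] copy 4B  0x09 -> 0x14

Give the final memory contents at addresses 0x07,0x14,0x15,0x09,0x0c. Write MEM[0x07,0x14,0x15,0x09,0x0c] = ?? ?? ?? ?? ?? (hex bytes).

#0 dst[0x09+7] := {0x13,0x7e,0x45,0x6f,0x3e,0xa8,0x62}
#1 dst[0x07+3] := {0x18,0x84,0x25}
#2 dst[0x14+4] := {0x25,0x7e,0x45,0x6f}
query mem[0x07]=0x18, mem[0x14]=0x25, mem[0x15]=0x7e, mem[0x09]=0x25, mem[0x0c]=0x6f

MEM[0x07,0x14,0x15,0x09,0x0c] = 18 25 7e 25 6f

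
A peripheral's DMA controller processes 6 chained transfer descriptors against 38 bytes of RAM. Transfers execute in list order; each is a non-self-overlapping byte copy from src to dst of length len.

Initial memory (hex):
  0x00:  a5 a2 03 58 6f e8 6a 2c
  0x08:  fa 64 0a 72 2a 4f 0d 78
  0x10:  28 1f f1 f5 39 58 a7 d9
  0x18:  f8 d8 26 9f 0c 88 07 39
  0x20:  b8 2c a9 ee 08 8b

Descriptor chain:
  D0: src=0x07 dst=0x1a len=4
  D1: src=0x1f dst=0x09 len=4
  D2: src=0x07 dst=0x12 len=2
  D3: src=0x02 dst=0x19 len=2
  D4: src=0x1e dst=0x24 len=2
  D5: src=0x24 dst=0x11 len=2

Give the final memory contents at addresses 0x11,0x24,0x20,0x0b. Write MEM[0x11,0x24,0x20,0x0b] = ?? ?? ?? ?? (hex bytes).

MEM[0x11,0x24,0x20,0x0b] = 07 07 b8 2c

D0: mem[0x1a..0x1d] <- [2c fa 64 0a]
D1: mem[0x09..0x0c] <- [39 b8 2c a9]
D2: mem[0x12..0x13] <- [2c fa]
D3: mem[0x19..0x1a] <- [03 58]
D4: mem[0x24..0x25] <- [07 39]
D5: mem[0x11..0x12] <- [07 39]
query mem[0x11]=0x07, mem[0x24]=0x07, mem[0x20]=0xb8, mem[0x0b]=0x2c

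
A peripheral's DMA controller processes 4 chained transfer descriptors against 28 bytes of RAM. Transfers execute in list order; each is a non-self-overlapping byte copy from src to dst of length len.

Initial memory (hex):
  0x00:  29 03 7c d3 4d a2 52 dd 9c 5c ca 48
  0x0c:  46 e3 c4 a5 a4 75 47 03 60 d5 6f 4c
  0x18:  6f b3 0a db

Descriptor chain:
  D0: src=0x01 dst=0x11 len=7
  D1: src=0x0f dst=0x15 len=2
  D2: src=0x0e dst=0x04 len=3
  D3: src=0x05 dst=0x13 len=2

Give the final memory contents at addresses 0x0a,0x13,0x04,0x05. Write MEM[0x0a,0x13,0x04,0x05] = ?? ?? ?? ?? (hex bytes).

  after D0: wrote 7B at 0x11 = 037cd34da252dd
  after D1: wrote 2B at 0x15 = a5a4
  after D2: wrote 3B at 0x04 = c4a5a4
  after D3: wrote 2B at 0x13 = a5a4
query mem[0x0a]=0xca, mem[0x13]=0xa5, mem[0x04]=0xc4, mem[0x05]=0xa5

MEM[0x0a,0x13,0x04,0x05] = ca a5 c4 a5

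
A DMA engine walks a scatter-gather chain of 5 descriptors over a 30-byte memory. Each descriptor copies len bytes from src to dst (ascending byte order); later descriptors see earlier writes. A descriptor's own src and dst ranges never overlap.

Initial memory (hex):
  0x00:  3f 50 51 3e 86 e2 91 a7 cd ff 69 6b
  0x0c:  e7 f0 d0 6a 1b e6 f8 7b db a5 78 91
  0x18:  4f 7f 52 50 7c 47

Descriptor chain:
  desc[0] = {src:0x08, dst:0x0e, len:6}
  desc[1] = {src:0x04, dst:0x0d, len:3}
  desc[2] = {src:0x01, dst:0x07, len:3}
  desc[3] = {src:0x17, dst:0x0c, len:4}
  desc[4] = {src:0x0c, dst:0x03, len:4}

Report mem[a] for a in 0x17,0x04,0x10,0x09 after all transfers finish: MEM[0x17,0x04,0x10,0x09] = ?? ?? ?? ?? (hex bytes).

MEM[0x17,0x04,0x10,0x09] = 91 4f 69 3e

  after D0: wrote 6B at 0x0e = cdff696be7f0
  after D1: wrote 3B at 0x0d = 86e291
  after D2: wrote 3B at 0x07 = 50513e
  after D3: wrote 4B at 0x0c = 914f7f52
  after D4: wrote 4B at 0x03 = 914f7f52
query mem[0x17]=0x91, mem[0x04]=0x4f, mem[0x10]=0x69, mem[0x09]=0x3e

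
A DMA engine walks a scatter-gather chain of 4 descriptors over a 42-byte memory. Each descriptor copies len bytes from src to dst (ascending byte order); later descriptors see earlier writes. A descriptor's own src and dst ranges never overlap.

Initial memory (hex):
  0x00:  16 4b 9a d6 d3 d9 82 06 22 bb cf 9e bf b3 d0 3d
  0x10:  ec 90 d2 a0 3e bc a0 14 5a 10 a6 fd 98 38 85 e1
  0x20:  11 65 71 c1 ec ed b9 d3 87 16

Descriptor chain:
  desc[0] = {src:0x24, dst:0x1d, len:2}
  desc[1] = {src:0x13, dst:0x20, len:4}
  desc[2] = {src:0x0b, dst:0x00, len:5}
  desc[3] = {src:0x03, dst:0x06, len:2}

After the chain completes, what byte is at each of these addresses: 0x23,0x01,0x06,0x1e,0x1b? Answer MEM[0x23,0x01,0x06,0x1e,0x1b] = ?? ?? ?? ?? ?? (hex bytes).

MEM[0x23,0x01,0x06,0x1e,0x1b] = a0 bf d0 ed fd

[0] 0x24->0x1d len=2 : ec ed
[1] 0x13->0x20 len=4 : a0 3e bc a0
[2] 0x0b->0x00 len=5 : 9e bf b3 d0 3d
[3] 0x03->0x06 len=2 : d0 3d
query mem[0x23]=0xa0, mem[0x01]=0xbf, mem[0x06]=0xd0, mem[0x1e]=0xed, mem[0x1b]=0xfd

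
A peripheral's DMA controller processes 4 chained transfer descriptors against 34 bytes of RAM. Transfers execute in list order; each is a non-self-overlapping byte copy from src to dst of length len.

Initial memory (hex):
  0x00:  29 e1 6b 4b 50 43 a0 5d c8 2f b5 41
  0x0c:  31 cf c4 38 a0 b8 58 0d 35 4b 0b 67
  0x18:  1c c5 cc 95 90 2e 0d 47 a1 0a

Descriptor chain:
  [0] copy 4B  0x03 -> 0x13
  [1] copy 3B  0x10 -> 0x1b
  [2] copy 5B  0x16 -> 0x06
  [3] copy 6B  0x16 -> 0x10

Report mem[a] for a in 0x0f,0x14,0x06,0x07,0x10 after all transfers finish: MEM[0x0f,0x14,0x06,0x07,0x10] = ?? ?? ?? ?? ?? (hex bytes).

MEM[0x0f,0x14,0x06,0x07,0x10] = 38 cc a0 67 a0

#0 dst[0x13+4] := {0x4b,0x50,0x43,0xa0}
#1 dst[0x1b+3] := {0xa0,0xb8,0x58}
#2 dst[0x06+5] := {0xa0,0x67,0x1c,0xc5,0xcc}
#3 dst[0x10+6] := {0xa0,0x67,0x1c,0xc5,0xcc,0xa0}
query mem[0x0f]=0x38, mem[0x14]=0xcc, mem[0x06]=0xa0, mem[0x07]=0x67, mem[0x10]=0xa0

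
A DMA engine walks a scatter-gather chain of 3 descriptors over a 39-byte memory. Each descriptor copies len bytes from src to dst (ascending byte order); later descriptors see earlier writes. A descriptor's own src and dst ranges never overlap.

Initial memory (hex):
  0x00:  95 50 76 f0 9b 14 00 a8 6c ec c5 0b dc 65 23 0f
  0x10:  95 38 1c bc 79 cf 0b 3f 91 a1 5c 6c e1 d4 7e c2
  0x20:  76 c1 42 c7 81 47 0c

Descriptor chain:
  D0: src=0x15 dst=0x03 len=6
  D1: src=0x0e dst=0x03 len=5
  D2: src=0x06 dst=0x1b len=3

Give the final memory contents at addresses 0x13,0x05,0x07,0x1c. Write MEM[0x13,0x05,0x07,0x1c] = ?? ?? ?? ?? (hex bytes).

D0: mem[0x03..0x08] <- [cf 0b 3f 91 a1 5c]
D1: mem[0x03..0x07] <- [23 0f 95 38 1c]
D2: mem[0x1b..0x1d] <- [38 1c 5c]
query mem[0x13]=0xbc, mem[0x05]=0x95, mem[0x07]=0x1c, mem[0x1c]=0x1c

MEM[0x13,0x05,0x07,0x1c] = bc 95 1c 1c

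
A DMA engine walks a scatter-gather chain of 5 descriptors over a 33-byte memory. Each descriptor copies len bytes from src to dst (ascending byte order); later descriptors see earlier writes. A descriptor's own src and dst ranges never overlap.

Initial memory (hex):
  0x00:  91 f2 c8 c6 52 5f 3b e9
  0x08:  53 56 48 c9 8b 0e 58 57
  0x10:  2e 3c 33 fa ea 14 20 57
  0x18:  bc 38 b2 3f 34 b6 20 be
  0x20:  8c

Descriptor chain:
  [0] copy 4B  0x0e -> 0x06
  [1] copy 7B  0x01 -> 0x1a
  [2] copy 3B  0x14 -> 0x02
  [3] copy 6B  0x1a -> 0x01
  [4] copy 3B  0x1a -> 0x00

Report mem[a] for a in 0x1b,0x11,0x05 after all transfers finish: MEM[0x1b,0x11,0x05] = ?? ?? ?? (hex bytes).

MEM[0x1b,0x11,0x05] = c8 3c 5f

  after D0: wrote 4B at 0x06 = 58572e3c
  after D1: wrote 7B at 0x1a = f2c8c6525f5857
  after D2: wrote 3B at 0x02 = ea1420
  after D3: wrote 6B at 0x01 = f2c8c6525f58
  after D4: wrote 3B at 0x00 = f2c8c6
query mem[0x1b]=0xc8, mem[0x11]=0x3c, mem[0x05]=0x5f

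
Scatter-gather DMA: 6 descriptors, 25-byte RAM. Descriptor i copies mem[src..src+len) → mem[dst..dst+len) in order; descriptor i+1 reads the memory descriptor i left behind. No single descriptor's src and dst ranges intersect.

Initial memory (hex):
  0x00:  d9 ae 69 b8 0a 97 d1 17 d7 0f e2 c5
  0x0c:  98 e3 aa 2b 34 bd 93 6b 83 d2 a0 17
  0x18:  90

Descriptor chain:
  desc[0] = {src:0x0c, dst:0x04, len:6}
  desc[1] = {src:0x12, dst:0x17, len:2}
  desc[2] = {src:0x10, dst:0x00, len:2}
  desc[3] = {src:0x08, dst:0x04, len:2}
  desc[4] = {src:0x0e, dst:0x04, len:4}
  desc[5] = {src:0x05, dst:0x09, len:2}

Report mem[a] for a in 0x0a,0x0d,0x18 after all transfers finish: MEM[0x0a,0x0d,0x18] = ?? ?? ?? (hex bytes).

MEM[0x0a,0x0d,0x18] = 34 e3 6b

#0 dst[0x04+6] := {0x98,0xe3,0xaa,0x2b,0x34,0xbd}
#1 dst[0x17+2] := {0x93,0x6b}
#2 dst[0x00+2] := {0x34,0xbd}
#3 dst[0x04+2] := {0x34,0xbd}
#4 dst[0x04+4] := {0xaa,0x2b,0x34,0xbd}
#5 dst[0x09+2] := {0x2b,0x34}
query mem[0x0a]=0x34, mem[0x0d]=0xe3, mem[0x18]=0x6b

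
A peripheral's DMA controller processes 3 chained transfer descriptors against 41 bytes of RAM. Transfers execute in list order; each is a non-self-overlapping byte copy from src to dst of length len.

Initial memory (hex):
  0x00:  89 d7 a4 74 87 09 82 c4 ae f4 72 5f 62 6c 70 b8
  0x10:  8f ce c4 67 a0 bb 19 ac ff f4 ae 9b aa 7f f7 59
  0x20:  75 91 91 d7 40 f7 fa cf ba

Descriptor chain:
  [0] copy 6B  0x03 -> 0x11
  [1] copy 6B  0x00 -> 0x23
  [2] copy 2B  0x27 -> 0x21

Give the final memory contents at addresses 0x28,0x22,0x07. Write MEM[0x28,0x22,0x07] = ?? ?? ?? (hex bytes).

#0 dst[0x11+6] := {0x74,0x87,0x09,0x82,0xc4,0xae}
#1 dst[0x23+6] := {0x89,0xd7,0xa4,0x74,0x87,0x09}
#2 dst[0x21+2] := {0x87,0x09}
query mem[0x28]=0x09, mem[0x22]=0x09, mem[0x07]=0xc4

MEM[0x28,0x22,0x07] = 09 09 c4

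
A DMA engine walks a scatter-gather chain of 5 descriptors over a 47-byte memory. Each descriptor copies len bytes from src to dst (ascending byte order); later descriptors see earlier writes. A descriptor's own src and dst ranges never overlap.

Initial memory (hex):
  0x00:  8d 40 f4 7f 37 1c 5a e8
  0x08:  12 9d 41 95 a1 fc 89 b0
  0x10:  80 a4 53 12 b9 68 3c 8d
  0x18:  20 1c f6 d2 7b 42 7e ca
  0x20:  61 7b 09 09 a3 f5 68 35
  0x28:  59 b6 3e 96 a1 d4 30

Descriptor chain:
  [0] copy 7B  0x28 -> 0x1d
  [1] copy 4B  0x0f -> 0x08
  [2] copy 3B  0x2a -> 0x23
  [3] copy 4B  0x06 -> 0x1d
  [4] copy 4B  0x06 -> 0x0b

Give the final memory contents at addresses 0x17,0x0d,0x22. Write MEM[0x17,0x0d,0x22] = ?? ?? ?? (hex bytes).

MEM[0x17,0x0d,0x22] = 8d b0 d4

#0 dst[0x1d+7] := {0x59,0xb6,0x3e,0x96,0xa1,0xd4,0x30}
#1 dst[0x08+4] := {0xb0,0x80,0xa4,0x53}
#2 dst[0x23+3] := {0x3e,0x96,0xa1}
#3 dst[0x1d+4] := {0x5a,0xe8,0xb0,0x80}
#4 dst[0x0b+4] := {0x5a,0xe8,0xb0,0x80}
query mem[0x17]=0x8d, mem[0x0d]=0xb0, mem[0x22]=0xd4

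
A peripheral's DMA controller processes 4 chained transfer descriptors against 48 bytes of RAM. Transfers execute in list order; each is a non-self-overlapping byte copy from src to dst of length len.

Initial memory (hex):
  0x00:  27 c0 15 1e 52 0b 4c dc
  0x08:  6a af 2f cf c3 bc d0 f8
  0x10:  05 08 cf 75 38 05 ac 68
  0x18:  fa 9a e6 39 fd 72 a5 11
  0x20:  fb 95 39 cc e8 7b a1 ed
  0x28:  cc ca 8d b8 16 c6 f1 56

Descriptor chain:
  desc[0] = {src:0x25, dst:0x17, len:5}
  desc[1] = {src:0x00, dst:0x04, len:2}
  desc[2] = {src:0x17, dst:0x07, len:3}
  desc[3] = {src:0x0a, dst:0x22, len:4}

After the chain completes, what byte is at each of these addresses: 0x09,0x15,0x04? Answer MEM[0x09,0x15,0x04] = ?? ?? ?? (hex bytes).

MEM[0x09,0x15,0x04] = ed 05 27

#0 dst[0x17+5] := {0x7b,0xa1,0xed,0xcc,0xca}
#1 dst[0x04+2] := {0x27,0xc0}
#2 dst[0x07+3] := {0x7b,0xa1,0xed}
#3 dst[0x22+4] := {0x2f,0xcf,0xc3,0xbc}
query mem[0x09]=0xed, mem[0x15]=0x05, mem[0x04]=0x27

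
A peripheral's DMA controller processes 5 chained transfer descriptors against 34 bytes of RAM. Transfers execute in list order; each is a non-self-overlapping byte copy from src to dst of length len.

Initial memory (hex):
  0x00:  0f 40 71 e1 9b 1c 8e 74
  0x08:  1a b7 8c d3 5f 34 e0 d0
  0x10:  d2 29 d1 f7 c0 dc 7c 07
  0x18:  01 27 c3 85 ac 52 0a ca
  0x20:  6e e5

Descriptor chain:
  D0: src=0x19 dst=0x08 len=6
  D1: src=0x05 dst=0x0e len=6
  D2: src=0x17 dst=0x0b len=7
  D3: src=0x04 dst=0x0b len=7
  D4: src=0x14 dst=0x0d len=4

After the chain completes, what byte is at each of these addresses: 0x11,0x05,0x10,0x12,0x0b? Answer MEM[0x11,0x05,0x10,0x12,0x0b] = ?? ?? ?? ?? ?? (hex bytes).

  after D0: wrote 6B at 0x08 = 27c385ac520a
  after D1: wrote 6B at 0x0e = 1c8e7427c385
  after D2: wrote 7B at 0x0b = 070127c385ac52
  after D3: wrote 7B at 0x0b = 9b1c8e7427c385
  after D4: wrote 4B at 0x0d = c0dc7c07
query mem[0x11]=0x85, mem[0x05]=0x1c, mem[0x10]=0x07, mem[0x12]=0xc3, mem[0x0b]=0x9b

MEM[0x11,0x05,0x10,0x12,0x0b] = 85 1c 07 c3 9b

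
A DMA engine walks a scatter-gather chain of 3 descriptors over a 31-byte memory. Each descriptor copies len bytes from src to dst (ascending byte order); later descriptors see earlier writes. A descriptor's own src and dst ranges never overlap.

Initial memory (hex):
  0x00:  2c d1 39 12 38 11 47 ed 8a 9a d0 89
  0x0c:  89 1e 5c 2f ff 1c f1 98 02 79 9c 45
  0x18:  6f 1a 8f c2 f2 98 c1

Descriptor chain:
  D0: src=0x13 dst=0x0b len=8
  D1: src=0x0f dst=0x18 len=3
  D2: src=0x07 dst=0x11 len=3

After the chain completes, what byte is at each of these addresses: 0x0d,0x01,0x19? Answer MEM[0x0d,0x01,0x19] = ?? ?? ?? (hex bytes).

MEM[0x0d,0x01,0x19] = 79 d1 6f

D0: mem[0x0b..0x12] <- [98 02 79 9c 45 6f 1a 8f]
D1: mem[0x18..0x1a] <- [45 6f 1a]
D2: mem[0x11..0x13] <- [ed 8a 9a]
query mem[0x0d]=0x79, mem[0x01]=0xd1, mem[0x19]=0x6f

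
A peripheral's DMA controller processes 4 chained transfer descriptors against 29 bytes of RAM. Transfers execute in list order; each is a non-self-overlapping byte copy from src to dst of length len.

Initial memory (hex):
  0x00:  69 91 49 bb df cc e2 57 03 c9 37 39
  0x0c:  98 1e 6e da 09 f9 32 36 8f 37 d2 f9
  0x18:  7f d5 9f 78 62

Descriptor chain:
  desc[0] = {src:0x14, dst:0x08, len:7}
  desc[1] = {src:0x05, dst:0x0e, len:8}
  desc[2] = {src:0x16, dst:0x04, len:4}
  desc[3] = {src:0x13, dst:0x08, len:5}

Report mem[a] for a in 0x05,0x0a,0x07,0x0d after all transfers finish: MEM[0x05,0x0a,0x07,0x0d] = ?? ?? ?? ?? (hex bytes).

[0] 0x14->0x08 len=7 : 8f 37 d2 f9 7f d5 9f
[1] 0x05->0x0e len=8 : cc e2 57 8f 37 d2 f9 7f
[2] 0x16->0x04 len=4 : d2 f9 7f d5
[3] 0x13->0x08 len=5 : d2 f9 7f d2 f9
query mem[0x05]=0xf9, mem[0x0a]=0x7f, mem[0x07]=0xd5, mem[0x0d]=0xd5

MEM[0x05,0x0a,0x07,0x0d] = f9 7f d5 d5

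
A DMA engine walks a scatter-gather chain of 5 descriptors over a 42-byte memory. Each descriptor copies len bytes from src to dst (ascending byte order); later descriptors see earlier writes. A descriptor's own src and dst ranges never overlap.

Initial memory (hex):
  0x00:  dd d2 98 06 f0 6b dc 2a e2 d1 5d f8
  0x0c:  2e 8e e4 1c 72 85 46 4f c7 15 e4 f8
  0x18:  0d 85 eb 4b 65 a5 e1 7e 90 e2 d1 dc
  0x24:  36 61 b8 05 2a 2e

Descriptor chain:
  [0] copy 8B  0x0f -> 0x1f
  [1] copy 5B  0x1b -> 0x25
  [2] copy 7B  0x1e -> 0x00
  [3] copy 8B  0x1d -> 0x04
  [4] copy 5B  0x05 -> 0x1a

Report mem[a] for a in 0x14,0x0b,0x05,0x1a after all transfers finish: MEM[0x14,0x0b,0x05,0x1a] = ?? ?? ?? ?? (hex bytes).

[0] 0x0f->0x1f len=8 : 1c 72 85 46 4f c7 15 e4
[1] 0x1b->0x25 len=5 : 4b 65 a5 e1 1c
[2] 0x1e->0x00 len=7 : e1 1c 72 85 46 4f c7
[3] 0x1d->0x04 len=8 : a5 e1 1c 72 85 46 4f c7
[4] 0x05->0x1a len=5 : e1 1c 72 85 46
query mem[0x14]=0xc7, mem[0x0b]=0xc7, mem[0x05]=0xe1, mem[0x1a]=0xe1

MEM[0x14,0x0b,0x05,0x1a] = c7 c7 e1 e1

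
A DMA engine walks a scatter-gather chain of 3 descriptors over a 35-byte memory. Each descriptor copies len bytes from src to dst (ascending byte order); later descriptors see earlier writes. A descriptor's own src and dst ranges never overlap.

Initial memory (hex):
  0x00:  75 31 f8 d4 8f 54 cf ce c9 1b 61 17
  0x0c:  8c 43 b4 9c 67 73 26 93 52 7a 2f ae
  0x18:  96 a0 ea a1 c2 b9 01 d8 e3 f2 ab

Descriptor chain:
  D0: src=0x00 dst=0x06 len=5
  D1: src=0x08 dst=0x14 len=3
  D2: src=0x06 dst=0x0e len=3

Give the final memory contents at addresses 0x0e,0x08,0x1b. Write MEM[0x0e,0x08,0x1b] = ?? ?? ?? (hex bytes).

#0 dst[0x06+5] := {0x75,0x31,0xf8,0xd4,0x8f}
#1 dst[0x14+3] := {0xf8,0xd4,0x8f}
#2 dst[0x0e+3] := {0x75,0x31,0xf8}
query mem[0x0e]=0x75, mem[0x08]=0xf8, mem[0x1b]=0xa1

MEM[0x0e,0x08,0x1b] = 75 f8 a1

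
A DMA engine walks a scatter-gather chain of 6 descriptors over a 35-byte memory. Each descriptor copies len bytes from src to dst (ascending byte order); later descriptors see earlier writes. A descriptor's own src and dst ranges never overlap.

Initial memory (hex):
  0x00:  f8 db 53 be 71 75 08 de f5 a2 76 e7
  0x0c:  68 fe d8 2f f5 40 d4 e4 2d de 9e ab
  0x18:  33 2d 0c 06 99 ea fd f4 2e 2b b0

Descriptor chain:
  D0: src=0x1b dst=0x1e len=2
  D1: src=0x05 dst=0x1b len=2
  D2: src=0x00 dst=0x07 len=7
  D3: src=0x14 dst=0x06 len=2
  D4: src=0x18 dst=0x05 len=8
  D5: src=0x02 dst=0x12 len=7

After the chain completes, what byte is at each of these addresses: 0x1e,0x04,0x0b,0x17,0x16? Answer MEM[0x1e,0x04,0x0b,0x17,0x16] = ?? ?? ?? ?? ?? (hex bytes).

#0 dst[0x1e+2] := {0x06,0x99}
#1 dst[0x1b+2] := {0x75,0x08}
#2 dst[0x07+7] := {0xf8,0xdb,0x53,0xbe,0x71,0x75,0x08}
#3 dst[0x06+2] := {0x2d,0xde}
#4 dst[0x05+8] := {0x33,0x2d,0x0c,0x75,0x08,0xea,0x06,0x99}
#5 dst[0x12+7] := {0x53,0xbe,0x71,0x33,0x2d,0x0c,0x75}
query mem[0x1e]=0x06, mem[0x04]=0x71, mem[0x0b]=0x06, mem[0x17]=0x0c, mem[0x16]=0x2d

MEM[0x1e,0x04,0x0b,0x17,0x16] = 06 71 06 0c 2d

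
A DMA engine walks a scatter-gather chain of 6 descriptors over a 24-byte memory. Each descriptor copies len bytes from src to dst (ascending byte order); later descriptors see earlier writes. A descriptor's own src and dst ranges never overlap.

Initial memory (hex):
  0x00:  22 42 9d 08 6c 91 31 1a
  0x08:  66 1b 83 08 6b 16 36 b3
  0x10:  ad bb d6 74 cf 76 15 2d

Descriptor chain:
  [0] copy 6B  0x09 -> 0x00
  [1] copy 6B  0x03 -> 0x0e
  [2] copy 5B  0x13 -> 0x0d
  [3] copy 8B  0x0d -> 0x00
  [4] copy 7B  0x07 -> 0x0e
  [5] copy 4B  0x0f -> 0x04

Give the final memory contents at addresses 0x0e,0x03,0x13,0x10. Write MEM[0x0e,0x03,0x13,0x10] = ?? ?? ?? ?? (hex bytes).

MEM[0x0e,0x03,0x13,0x10] = cf 15 6b 1b

#0 dst[0x00+6] := {0x1b,0x83,0x08,0x6b,0x16,0x36}
#1 dst[0x0e+6] := {0x6b,0x16,0x36,0x31,0x1a,0x66}
#2 dst[0x0d+5] := {0x66,0xcf,0x76,0x15,0x2d}
#3 dst[0x00+8] := {0x66,0xcf,0x76,0x15,0x2d,0x1a,0x66,0xcf}
#4 dst[0x0e+7] := {0xcf,0x66,0x1b,0x83,0x08,0x6b,0x66}
#5 dst[0x04+4] := {0x66,0x1b,0x83,0x08}
query mem[0x0e]=0xcf, mem[0x03]=0x15, mem[0x13]=0x6b, mem[0x10]=0x1b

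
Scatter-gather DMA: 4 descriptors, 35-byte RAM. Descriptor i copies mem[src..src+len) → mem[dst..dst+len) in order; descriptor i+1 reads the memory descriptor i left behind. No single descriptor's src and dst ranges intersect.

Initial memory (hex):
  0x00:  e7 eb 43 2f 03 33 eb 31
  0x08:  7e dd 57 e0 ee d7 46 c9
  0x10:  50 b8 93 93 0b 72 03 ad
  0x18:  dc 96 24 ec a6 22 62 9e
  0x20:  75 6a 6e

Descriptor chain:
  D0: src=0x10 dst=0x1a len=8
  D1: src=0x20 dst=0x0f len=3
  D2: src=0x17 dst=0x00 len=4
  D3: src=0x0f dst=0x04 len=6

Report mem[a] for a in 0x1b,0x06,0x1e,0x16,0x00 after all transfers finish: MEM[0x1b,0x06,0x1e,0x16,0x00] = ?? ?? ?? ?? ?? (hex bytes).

  after D0: wrote 8B at 0x1a = 50b893930b7203ad
  after D1: wrote 3B at 0x0f = 03ad6e
  after D2: wrote 4B at 0x00 = addc9650
  after D3: wrote 6B at 0x04 = 03ad6e93930b
query mem[0x1b]=0xb8, mem[0x06]=0x6e, mem[0x1e]=0x0b, mem[0x16]=0x03, mem[0x00]=0xad

MEM[0x1b,0x06,0x1e,0x16,0x00] = b8 6e 0b 03 ad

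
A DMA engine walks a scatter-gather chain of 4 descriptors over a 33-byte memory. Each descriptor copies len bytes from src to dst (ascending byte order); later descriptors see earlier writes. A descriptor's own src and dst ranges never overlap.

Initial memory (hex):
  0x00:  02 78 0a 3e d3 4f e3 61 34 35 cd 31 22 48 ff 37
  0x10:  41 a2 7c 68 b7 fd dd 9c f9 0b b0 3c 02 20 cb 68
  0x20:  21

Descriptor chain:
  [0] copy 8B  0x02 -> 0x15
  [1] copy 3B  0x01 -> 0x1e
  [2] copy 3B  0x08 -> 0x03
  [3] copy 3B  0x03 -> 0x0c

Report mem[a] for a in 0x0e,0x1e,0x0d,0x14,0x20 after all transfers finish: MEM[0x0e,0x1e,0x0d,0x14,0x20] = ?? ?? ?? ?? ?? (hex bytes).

D0: mem[0x15..0x1c] <- [0a 3e d3 4f e3 61 34 35]
D1: mem[0x1e..0x20] <- [78 0a 3e]
D2: mem[0x03..0x05] <- [34 35 cd]
D3: mem[0x0c..0x0e] <- [34 35 cd]
query mem[0x0e]=0xcd, mem[0x1e]=0x78, mem[0x0d]=0x35, mem[0x14]=0xb7, mem[0x20]=0x3e

MEM[0x0e,0x1e,0x0d,0x14,0x20] = cd 78 35 b7 3e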